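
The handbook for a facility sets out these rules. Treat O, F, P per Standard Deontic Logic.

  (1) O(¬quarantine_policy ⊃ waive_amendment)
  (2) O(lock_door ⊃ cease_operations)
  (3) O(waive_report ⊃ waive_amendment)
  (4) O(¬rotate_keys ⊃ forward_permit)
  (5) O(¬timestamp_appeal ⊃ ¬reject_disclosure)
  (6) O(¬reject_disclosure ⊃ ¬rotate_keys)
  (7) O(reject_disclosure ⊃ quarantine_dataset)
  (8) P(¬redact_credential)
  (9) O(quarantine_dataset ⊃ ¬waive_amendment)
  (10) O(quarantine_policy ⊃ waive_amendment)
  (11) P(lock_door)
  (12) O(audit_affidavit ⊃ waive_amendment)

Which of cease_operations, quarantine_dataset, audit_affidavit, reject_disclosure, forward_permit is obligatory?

Premises 10 and 1 are O(quarantine_policy ⊃ waive_amendment) and O(¬quarantine_policy ⊃ waive_amendment); every ideal world satisfies quarantine_policy or ¬quarantine_policy, so in either case waive_amendment holds — hence O(waive_amendment).
The contrapositive of premise 9 (O(quarantine_dataset ⊃ ¬waive_amendment)) is O(waive_amendment ⊃ ¬quarantine_dataset), and O(waive_amendment) is already established, so O(¬quarantine_dataset).
Premise 7, O(reject_disclosure ⊃ quarantine_dataset), contraposes to O(¬quarantine_dataset ⊃ ¬reject_disclosure); with O(¬quarantine_dataset) we get O(¬reject_disclosure).
With premise 6, O(¬reject_disclosure ⊃ ¬rotate_keys), the K-axiom yields O(¬rotate_keys).
Applying K to premise 4 (O(¬rotate_keys ⊃ forward_permit)) and O(¬rotate_keys) yields O(forward_permit).
So O(forward_permit) holds — forward_permit is obligatory. None of the other listed options is made obligatory by any chain of premises.

forward_permit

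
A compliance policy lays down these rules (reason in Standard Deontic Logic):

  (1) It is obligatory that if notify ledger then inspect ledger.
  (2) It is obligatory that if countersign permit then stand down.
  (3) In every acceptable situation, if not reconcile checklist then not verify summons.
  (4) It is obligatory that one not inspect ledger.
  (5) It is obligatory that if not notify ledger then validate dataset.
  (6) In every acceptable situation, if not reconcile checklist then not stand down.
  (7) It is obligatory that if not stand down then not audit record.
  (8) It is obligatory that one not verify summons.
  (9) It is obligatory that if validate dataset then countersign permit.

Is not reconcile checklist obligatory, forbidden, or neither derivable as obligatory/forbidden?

Forbidden

From premise 4 we have O(¬inspect_ledger).
The contrapositive of premise 1 (O(notify_ledger → inspect_ledger)) is O(¬inspect_ledger → ¬notify_ledger), and O(¬inspect_ledger) is already established, so O(¬notify_ledger).
Premise 5 is O(¬notify_ledger → validate_dataset); since O(¬notify_ledger), deontic closure gives O(validate_dataset).
With premise 9, O(validate_dataset → countersign_permit), the K-axiom yields O(countersign_permit).
Premise 2 is O(countersign_permit → stand_down); since O(countersign_permit), deontic closure gives O(stand_down).
Premise 6, O(¬reconcile_checklist → ¬stand_down), contraposes to O(stand_down → reconcile_checklist); with O(stand_down) we get O(reconcile_checklist).
Premises 3, 7, 8 do not contribute to this derivation.
Thus O(reconcile_checklist), which is F(¬reconcile_checklist): ¬reconcile_checklist is forbidden.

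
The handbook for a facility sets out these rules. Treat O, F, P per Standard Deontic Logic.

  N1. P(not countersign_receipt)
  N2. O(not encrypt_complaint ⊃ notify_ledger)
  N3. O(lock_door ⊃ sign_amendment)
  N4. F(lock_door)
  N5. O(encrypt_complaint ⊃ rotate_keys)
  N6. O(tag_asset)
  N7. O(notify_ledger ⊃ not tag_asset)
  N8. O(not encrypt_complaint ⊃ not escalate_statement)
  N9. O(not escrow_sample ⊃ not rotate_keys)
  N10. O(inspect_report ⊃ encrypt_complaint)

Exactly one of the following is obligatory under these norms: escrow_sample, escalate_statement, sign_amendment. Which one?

From premise 6 we have O(tag_asset).
Premise 7 is O(notify_ledger ⊃ not tag_asset); contrapositively O(tag_asset ⊃ not notify_ledger). Since O(tag_asset) holds, K gives O(not notify_ledger).
The contrapositive of premise 2 (O(not encrypt_complaint ⊃ notify_ledger)) is O(not notify_ledger ⊃ encrypt_complaint), and O(not notify_ledger) is already established, so O(encrypt_complaint).
From O(encrypt_complaint) and premise 5, O(encrypt_complaint ⊃ rotate_keys), we obtain O(rotate_keys).
Premise 9 is O(not escrow_sample ⊃ not rotate_keys); contrapositively O(rotate_keys ⊃ escrow_sample). Since O(rotate_keys) holds, K gives O(escrow_sample).
So O(escrow_sample) holds — escrow_sample is obligatory. None of the other listed options is made obligatory by any chain of premises.

escrow_sample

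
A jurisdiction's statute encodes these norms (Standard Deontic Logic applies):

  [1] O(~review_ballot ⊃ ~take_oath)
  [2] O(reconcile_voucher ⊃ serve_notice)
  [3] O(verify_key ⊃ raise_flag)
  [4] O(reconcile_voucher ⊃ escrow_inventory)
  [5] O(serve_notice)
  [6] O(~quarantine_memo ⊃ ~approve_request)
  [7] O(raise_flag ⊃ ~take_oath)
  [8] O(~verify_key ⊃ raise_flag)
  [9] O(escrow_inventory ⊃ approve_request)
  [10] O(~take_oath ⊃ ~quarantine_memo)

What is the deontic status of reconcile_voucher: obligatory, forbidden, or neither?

Forbidden

Premises 3 and 8 are O(verify_key ⊃ raise_flag) and O(~verify_key ⊃ raise_flag); every ideal world satisfies verify_key or ~verify_key, so in either case raise_flag holds — hence O(raise_flag).
Premise 7 is O(raise_flag ⊃ ~take_oath); since O(raise_flag), deontic closure gives O(~take_oath).
Applying K to premise 10 (O(~take_oath ⊃ ~quarantine_memo)) and O(~take_oath) yields O(~quarantine_memo).
From O(~quarantine_memo) and premise 6, O(~quarantine_memo ⊃ ~approve_request), we obtain O(~approve_request).
The contrapositive of premise 9 (O(escrow_inventory ⊃ approve_request)) is O(~approve_request ⊃ ~escrow_inventory), and O(~approve_request) is already established, so O(~escrow_inventory).
The contrapositive of premise 4 (O(reconcile_voucher ⊃ escrow_inventory)) is O(~escrow_inventory ⊃ ~reconcile_voucher), and O(~escrow_inventory) is already established, so O(~reconcile_voucher).
Premises 1, 2, 5 do not contribute to this derivation.
Thus O(~reconcile_voucher), which is F(reconcile_voucher): reconcile_voucher is forbidden.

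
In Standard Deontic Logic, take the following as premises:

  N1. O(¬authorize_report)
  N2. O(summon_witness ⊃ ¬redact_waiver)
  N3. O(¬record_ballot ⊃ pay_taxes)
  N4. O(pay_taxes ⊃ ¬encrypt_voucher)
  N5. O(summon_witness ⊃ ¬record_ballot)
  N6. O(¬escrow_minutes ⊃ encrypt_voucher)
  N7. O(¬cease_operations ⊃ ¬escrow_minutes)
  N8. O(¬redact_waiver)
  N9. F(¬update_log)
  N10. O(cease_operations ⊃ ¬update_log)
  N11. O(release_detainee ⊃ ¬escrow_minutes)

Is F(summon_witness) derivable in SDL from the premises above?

Yes

F(¬update_log) at premise 9 means O(update_log).
Premise 10 is O(cease_operations ⊃ ¬update_log); contrapositively O(update_log ⊃ ¬cease_operations). Since O(update_log) holds, K gives O(¬cease_operations).
Applying K to premise 7 (O(¬cease_operations ⊃ ¬escrow_minutes)) and O(¬cease_operations) yields O(¬escrow_minutes).
Premise 6 is O(¬escrow_minutes ⊃ encrypt_voucher); since O(¬escrow_minutes), deontic closure gives O(encrypt_voucher).
The contrapositive of premise 4 (O(pay_taxes ⊃ ¬encrypt_voucher)) is O(encrypt_voucher ⊃ ¬pay_taxes), and O(encrypt_voucher) is already established, so O(¬pay_taxes).
The contrapositive of premise 3 (O(¬record_ballot ⊃ pay_taxes)) is O(¬pay_taxes ⊃ record_ballot), and O(¬pay_taxes) is already established, so O(record_ballot).
Premise 5, O(summon_witness ⊃ ¬record_ballot), contraposes to O(record_ballot ⊃ ¬summon_witness); with O(record_ballot) we get O(¬summon_witness).
Premises 1, 2, 8, 11 do not contribute to this derivation.
So O(¬summon_witness) holds, i.e. F(summon_witness). The claim follows.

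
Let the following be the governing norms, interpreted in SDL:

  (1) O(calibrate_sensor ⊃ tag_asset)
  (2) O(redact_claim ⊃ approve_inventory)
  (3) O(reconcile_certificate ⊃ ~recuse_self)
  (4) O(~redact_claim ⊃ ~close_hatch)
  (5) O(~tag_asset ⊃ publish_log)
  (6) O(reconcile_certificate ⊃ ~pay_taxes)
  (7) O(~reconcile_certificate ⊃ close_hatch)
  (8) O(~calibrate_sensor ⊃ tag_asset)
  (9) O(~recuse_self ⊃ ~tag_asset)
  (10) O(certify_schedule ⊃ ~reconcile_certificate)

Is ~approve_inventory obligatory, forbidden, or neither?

Premises 8 and 1 are O(~calibrate_sensor ⊃ tag_asset) and O(calibrate_sensor ⊃ tag_asset); every ideal world satisfies ~calibrate_sensor or calibrate_sensor, so in either case tag_asset holds — hence O(tag_asset).
The contrapositive of premise 9 (O(~recuse_self ⊃ ~tag_asset)) is O(tag_asset ⊃ recuse_self), and O(tag_asset) is already established, so O(recuse_self).
The contrapositive of premise 3 (O(reconcile_certificate ⊃ ~recuse_self)) is O(recuse_self ⊃ ~reconcile_certificate), and O(recuse_self) is already established, so O(~reconcile_certificate).
With premise 7, O(~reconcile_certificate ⊃ close_hatch), the K-axiom yields O(close_hatch).
The contrapositive of premise 4 (O(~redact_claim ⊃ ~close_hatch)) is O(close_hatch ⊃ redact_claim), and O(close_hatch) is already established, so O(redact_claim).
From O(redact_claim) and premise 2, O(redact_claim ⊃ approve_inventory), we obtain O(approve_inventory).
Premises 5, 6, 10 do not contribute to this derivation.
Thus O(approve_inventory), which is F(~approve_inventory): ~approve_inventory is forbidden.

Forbidden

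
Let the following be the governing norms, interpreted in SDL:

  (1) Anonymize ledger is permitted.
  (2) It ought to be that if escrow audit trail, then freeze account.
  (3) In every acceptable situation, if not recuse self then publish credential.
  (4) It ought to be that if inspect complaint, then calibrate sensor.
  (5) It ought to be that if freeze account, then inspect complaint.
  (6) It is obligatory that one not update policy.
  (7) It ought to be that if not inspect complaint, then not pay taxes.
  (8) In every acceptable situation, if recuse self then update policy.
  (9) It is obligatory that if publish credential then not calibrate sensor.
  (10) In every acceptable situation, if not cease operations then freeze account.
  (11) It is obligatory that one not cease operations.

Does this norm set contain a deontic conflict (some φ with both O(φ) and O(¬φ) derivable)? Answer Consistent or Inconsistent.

From premise 11 we have O(¬cease_operations).
From O(¬cease_operations) and premise 10, O(¬cease_operations → freeze_account), we obtain O(freeze_account).
From O(freeze_account) and premise 5, O(freeze_account → inspect_complaint), we obtain O(inspect_complaint).
From O(inspect_complaint) and premise 4, O(inspect_complaint → calibrate_sensor), we obtain O(calibrate_sensor).
The contrapositive of premise 9 (O(publish_credential → ¬calibrate_sensor)) is O(calibrate_sensor → ¬publish_credential), and O(calibrate_sensor) is already established, so O(¬publish_credential).
The contrapositive of premise 3 (O(¬recuse_self → publish_credential)) is O(¬publish_credential → recuse_self), and O(¬publish_credential) is already established, so O(recuse_self).
Premise 8 is O(recuse_self → update_policy); since O(recuse_self), deontic closure gives O(update_policy).
But premise 6 directly asserts O(¬update_policy).
We now have both O(update_policy) and O(¬update_policy) — update_policy is simultaneously obligatory and forbidden, violating the D-axiom.

Inconsistent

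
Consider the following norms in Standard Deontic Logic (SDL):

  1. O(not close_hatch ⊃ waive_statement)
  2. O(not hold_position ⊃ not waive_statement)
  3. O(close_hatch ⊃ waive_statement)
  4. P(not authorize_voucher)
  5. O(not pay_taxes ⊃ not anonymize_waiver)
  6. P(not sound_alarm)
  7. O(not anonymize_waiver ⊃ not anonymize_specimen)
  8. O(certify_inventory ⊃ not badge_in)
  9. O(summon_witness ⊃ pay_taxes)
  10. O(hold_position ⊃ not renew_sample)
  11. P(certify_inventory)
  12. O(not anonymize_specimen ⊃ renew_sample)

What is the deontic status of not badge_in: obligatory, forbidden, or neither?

Premise 8 is O(certify_inventory ⊃ not badge_in), but O(certify_inventory) is not derivable from the premises (the permission P(certify_inventory) asserts only not O(not certify_inventory), not O(certify_inventory)), so it does not yield O(not badge_in).
No premise or chain of K-axiom applications forces O(not badge_in), and none forces O(badge_in). So not badge_in is neither obligatory nor forbidden under these norms.

Neither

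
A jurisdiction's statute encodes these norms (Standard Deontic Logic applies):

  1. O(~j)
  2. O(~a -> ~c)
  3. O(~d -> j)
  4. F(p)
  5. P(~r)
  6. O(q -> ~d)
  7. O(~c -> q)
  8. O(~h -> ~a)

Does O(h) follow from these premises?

Premise 1 states O(~j) outright.
The contrapositive of premise 3 (O(~d -> j)) is O(~j -> d), and O(~j) is already established, so O(d).
Premise 6, O(q -> ~d), contraposes to O(d -> ~q); with O(d) we get O(~q).
Premise 7, O(~c -> q), contraposes to O(~q -> c); with O(~q) we get O(c).
Premise 2, O(~a -> ~c), contraposes to O(c -> a); with O(c) we get O(a).
Premise 8, O(~h -> ~a), contraposes to O(a -> h); with O(a) we get O(h).
Premises 4, 5 do not contribute to this derivation.
So O(h) follows.

Yes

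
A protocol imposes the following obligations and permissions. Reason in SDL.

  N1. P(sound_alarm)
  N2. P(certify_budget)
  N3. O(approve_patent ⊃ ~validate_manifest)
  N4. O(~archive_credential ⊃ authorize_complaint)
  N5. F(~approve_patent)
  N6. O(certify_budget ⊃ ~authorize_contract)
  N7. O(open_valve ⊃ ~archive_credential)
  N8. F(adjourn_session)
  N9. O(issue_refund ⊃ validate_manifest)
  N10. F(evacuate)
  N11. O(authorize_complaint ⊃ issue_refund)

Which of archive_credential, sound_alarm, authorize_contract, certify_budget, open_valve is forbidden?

open_valve

Premise 5, F(~approve_patent), is equivalent to O(approve_patent).
Premise 3 is O(approve_patent ⊃ ~validate_manifest); since O(approve_patent), deontic closure gives O(~validate_manifest).
Premise 9, O(issue_refund ⊃ validate_manifest), contraposes to O(~validate_manifest ⊃ ~issue_refund); with O(~validate_manifest) we get O(~issue_refund).
Premise 11, O(authorize_complaint ⊃ issue_refund), contraposes to O(~issue_refund ⊃ ~authorize_complaint); with O(~issue_refund) we get O(~authorize_complaint).
The contrapositive of premise 4 (O(~archive_credential ⊃ authorize_complaint)) is O(~authorize_complaint ⊃ archive_credential), and O(~authorize_complaint) is already established, so O(archive_credential).
Premise 7, O(open_valve ⊃ ~archive_credential), contraposes to O(archive_credential ⊃ ~open_valve); with O(archive_credential) we get O(~open_valve).
So O(~open_valve) holds, i.e. open_valve is forbidden. None of the other listed options is forbidden under the premises.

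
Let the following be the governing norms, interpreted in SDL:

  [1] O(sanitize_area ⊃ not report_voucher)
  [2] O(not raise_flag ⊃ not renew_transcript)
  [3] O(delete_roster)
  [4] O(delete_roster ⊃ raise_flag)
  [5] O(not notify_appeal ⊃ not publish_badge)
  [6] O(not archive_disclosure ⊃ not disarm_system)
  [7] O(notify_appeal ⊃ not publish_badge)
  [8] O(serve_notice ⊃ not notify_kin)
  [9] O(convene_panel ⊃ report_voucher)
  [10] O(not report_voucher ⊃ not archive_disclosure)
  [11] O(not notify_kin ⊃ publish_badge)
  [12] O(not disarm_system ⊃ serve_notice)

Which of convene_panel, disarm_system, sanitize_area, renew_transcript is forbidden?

Premises 7 and 5 cover both cases: O(notify_appeal ⊃ not publish_badge) and O(not notify_appeal ⊃ not publish_badge). Since notify_appeal ∨ not notify_appeal is a tautology, O(not publish_badge) follows.
The contrapositive of premise 11 (O(not notify_kin ⊃ publish_badge)) is O(not publish_badge ⊃ notify_kin), and O(not publish_badge) is already established, so O(notify_kin).
Premise 8 is O(serve_notice ⊃ not notify_kin); contrapositively O(notify_kin ⊃ not serve_notice). Since O(notify_kin) holds, K gives O(not serve_notice).
Premise 12 is O(not disarm_system ⊃ serve_notice); contrapositively O(not serve_notice ⊃ disarm_system). Since O(not serve_notice) holds, K gives O(disarm_system).
Premise 6, O(not archive_disclosure ⊃ not disarm_system), contraposes to O(disarm_system ⊃ archive_disclosure); with O(disarm_system) we get O(archive_disclosure).
The contrapositive of premise 10 (O(not report_voucher ⊃ not archive_disclosure)) is O(archive_disclosure ⊃ report_voucher), and O(archive_disclosure) is already established, so O(report_voucher).
Premise 1, O(sanitize_area ⊃ not report_voucher), contraposes to O(report_voucher ⊃ not sanitize_area); with O(report_voucher) we get O(not sanitize_area).
So O(not sanitize_area) holds, i.e. sanitize_area is forbidden. None of the other listed options is forbidden under the premises.

sanitize_area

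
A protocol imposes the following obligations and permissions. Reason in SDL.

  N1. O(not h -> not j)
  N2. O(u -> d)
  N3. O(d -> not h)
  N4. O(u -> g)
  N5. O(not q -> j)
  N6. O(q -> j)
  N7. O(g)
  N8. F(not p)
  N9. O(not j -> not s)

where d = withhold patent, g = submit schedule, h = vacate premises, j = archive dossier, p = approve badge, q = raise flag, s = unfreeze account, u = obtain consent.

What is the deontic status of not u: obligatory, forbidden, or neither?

Obligatory

By case analysis on not q: premise 5 gives O(not q -> j) and premise 6 gives O(q -> j), so O(j) either way.
The contrapositive of premise 1 (O(not h -> not j)) is O(j -> h), and O(j) is already established, so O(h).
The contrapositive of premise 3 (O(d -> not h)) is O(h -> not d), and O(h) is already established, so O(not d).
The contrapositive of premise 2 (O(u -> d)) is O(not d -> not u), and O(not d) is already established, so O(not u).
Premises 4, 7, 8, 9 do not contribute to this derivation.
Hence not u is obligatory.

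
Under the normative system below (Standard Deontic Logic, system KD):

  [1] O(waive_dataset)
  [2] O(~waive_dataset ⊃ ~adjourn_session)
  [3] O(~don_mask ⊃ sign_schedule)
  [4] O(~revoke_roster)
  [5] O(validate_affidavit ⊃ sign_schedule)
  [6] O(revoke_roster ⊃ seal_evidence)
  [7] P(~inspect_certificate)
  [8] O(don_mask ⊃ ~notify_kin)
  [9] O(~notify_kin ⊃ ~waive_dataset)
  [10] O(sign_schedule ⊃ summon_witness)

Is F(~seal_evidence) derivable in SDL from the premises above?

No

Premise 6 is O(revoke_roster ⊃ seal_evidence), but O(revoke_roster) is not derivable from the premises, so it does not yield O(seal_evidence).
No other premise forces O(seal_evidence). An ideal world satisfying every premise can still have ~seal_evidence true, so F(~seal_evidence) is not derivable.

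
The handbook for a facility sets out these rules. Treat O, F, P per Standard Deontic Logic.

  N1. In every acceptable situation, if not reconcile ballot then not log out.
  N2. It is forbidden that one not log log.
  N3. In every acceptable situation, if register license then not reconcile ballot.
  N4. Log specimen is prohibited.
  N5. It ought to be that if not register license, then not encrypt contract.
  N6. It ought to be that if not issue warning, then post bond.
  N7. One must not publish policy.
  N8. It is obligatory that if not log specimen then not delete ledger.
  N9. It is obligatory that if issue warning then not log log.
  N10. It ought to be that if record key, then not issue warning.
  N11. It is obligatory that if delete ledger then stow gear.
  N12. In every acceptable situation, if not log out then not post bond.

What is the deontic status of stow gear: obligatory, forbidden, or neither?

Premise 11 is O(delete_ledger → stow_gear), but O(delete_ledger) is not derivable from the premises, so it does not yield O(stow_gear).
No premise or chain of K-axiom applications forces O(stow_gear), and none forces O(¬stow_gear). So stow_gear is neither obligatory nor forbidden under these norms.

Neither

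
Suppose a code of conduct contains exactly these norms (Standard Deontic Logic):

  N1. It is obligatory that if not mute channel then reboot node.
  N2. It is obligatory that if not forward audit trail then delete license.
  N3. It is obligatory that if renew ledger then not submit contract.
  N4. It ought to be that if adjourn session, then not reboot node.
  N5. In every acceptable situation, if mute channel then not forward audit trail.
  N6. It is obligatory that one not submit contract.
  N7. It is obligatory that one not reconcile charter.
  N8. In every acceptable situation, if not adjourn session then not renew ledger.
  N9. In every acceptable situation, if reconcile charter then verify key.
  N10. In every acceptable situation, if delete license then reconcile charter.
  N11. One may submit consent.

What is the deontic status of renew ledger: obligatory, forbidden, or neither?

Forbidden

Premise 7 gives O(¬reconcile_charter).
Premise 10 is O(delete_license → reconcile_charter); contrapositively O(¬reconcile_charter → ¬delete_license). Since O(¬reconcile_charter) holds, K gives O(¬delete_license).
Premise 2, O(¬forward_audit_trail → delete_license), contraposes to O(¬delete_license → forward_audit_trail); with O(¬delete_license) we get O(forward_audit_trail).
Premise 5 is O(mute_channel → ¬forward_audit_trail); contrapositively O(forward_audit_trail → ¬mute_channel). Since O(forward_audit_trail) holds, K gives O(¬mute_channel).
From O(¬mute_channel) and premise 1, O(¬mute_channel → reboot_node), we obtain O(reboot_node).
Premise 4, O(adjourn_session → ¬reboot_node), contraposes to O(reboot_node → ¬adjourn_session); with O(reboot_node) we get O(¬adjourn_session).
With premise 8, O(¬adjourn_session → ¬renew_ledger), the K-axiom yields O(¬renew_ledger).
Premises 3, 6, 9, 11 do not contribute to this derivation.
Thus O(¬renew_ledger), which is F(renew_ledger): renew_ledger is forbidden.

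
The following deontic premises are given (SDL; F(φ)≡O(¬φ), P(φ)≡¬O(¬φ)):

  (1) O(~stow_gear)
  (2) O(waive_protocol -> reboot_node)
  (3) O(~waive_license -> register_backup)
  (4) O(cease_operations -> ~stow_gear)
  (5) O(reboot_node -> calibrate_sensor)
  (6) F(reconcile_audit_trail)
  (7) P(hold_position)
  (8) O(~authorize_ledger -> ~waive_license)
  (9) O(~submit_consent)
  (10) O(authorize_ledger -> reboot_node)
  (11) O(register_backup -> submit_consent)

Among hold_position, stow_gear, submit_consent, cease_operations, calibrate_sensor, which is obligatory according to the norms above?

calibrate_sensor

From premise 9 we have O(~submit_consent).
Premise 11, O(register_backup -> submit_consent), contraposes to O(~submit_consent -> ~register_backup); with O(~submit_consent) we get O(~register_backup).
Premise 3, O(~waive_license -> register_backup), contraposes to O(~register_backup -> waive_license); with O(~register_backup) we get O(waive_license).
Premise 8 is O(~authorize_ledger -> ~waive_license); contrapositively O(waive_license -> authorize_ledger). Since O(waive_license) holds, K gives O(authorize_ledger).
Applying K to premise 10 (O(authorize_ledger -> reboot_node)) and O(authorize_ledger) yields O(reboot_node).
From O(reboot_node) and premise 5, O(reboot_node -> calibrate_sensor), we obtain O(calibrate_sensor).
So O(calibrate_sensor) holds — calibrate_sensor is obligatory. None of the other listed options is made obligatory by any chain of premises.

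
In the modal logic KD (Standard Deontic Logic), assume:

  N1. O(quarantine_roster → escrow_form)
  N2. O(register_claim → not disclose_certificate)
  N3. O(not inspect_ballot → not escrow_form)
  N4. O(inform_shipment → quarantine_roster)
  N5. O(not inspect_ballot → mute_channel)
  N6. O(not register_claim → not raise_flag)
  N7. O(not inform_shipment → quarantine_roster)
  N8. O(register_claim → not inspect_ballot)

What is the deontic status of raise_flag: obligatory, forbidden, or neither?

Forbidden

By case analysis on not inform_shipment: premise 7 gives O(not inform_shipment → quarantine_roster) and premise 4 gives O(inform_shipment → quarantine_roster), so O(quarantine_roster) either way.
Premise 1 is O(quarantine_roster → escrow_form); since O(quarantine_roster), deontic closure gives O(escrow_form).
The contrapositive of premise 3 (O(not inspect_ballot → not escrow_form)) is O(escrow_form → inspect_ballot), and O(escrow_form) is already established, so O(inspect_ballot).
The contrapositive of premise 8 (O(register_claim → not inspect_ballot)) is O(inspect_ballot → not register_claim), and O(inspect_ballot) is already established, so O(not register_claim).
With premise 6, O(not register_claim → not raise_flag), the K-axiom yields O(not raise_flag).
Premises 2, 5 do not contribute to this derivation.
Thus O(not raise_flag), which is F(raise_flag): raise_flag is forbidden.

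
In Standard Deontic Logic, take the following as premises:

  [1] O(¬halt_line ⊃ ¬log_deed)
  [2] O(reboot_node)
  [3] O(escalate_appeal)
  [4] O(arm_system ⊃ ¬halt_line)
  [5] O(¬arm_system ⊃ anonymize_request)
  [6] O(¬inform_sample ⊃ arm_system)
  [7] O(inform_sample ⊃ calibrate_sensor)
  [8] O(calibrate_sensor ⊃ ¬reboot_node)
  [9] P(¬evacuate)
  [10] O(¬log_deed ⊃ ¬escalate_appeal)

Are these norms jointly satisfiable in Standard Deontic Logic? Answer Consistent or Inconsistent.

Inconsistent

From premise 2 we have O(reboot_node).
Premise 8, O(calibrate_sensor ⊃ ¬reboot_node), contraposes to O(reboot_node ⊃ ¬calibrate_sensor); with O(reboot_node) we get O(¬calibrate_sensor).
The contrapositive of premise 7 (O(inform_sample ⊃ calibrate_sensor)) is O(¬calibrate_sensor ⊃ ¬inform_sample), and O(¬calibrate_sensor) is already established, so O(¬inform_sample).
Applying K to premise 6 (O(¬inform_sample ⊃ arm_system)) and O(¬inform_sample) yields O(arm_system).
With premise 4, O(arm_system ⊃ ¬halt_line), the K-axiom yields O(¬halt_line).
With premise 1, O(¬halt_line ⊃ ¬log_deed), the K-axiom yields O(¬log_deed).
With premise 10, O(¬log_deed ⊃ ¬escalate_appeal), the K-axiom yields O(¬escalate_appeal).
But premise 3 directly asserts O(escalate_appeal).
We now have both O(¬escalate_appeal) and O(escalate_appeal) — escalate_appeal is simultaneously obligatory and forbidden, violating the D-axiom.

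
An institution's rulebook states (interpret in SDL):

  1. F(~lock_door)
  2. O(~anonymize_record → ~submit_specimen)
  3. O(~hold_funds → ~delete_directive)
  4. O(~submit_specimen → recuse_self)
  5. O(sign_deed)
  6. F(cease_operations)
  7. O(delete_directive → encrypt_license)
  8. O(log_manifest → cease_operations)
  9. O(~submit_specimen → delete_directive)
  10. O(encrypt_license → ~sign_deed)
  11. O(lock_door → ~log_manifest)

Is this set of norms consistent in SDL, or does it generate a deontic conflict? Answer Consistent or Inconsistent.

Premise 8 is O(log_manifest → cease_operations), but O(log_manifest) is not derivable from the premises, so it does not yield O(cease_operations).
So O(cease_operations) is not derivable, and the apparent clash with O(~cease_operations) does not arise.
A world satisfying every obligation exists (e.g. anonymize_record=true, cease_operations=false, delete_directive=false, encrypt_license=false, hold_funds=false, lock_door=true, log_manifest=false, recuse_self=false, sign_deed=true, submit_specimen=true); no atom is both obligatory and forbidden, so the set is consistent.

Consistent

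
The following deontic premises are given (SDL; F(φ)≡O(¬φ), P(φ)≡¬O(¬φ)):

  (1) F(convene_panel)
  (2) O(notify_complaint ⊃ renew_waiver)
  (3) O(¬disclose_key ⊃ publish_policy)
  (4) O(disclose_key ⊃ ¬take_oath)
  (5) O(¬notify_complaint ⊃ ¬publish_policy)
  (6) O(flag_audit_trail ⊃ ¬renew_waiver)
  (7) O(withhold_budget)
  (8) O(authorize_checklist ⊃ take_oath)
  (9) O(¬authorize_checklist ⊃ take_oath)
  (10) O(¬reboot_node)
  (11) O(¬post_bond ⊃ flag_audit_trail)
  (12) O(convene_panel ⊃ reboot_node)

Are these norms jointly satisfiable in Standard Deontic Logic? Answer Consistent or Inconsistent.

Premise 12 is O(convene_panel ⊃ reboot_node), but O(convene_panel) is not derivable from the premises, so it does not yield O(reboot_node).
So O(reboot_node) is not derivable, and the apparent clash with O(¬reboot_node) does not arise.
A world satisfying every obligation exists (e.g. authorize_checklist=false, convene_panel=false, disclose_key=false, flag_audit_trail=false, notify_complaint=true, post_bond=true, publish_policy=true, reboot_node=false, renew_waiver=true, take_oath=true, withhold_budget=true); no atom is both obligatory and forbidden, so the set is consistent.

Consistent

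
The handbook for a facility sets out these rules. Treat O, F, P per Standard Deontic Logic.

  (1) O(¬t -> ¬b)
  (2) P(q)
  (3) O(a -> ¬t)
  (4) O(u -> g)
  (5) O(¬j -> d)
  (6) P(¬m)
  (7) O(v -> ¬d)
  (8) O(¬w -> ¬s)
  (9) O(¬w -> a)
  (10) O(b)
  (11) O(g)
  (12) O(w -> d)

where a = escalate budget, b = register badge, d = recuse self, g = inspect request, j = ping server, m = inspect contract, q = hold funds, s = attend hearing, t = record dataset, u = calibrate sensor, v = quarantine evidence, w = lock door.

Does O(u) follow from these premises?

No

Premise 4 is O(u -> g); even if O(g) held, inferring O(u) would be affirming the consequent — invalid.
No other premise forces O(u). An ideal world satisfying every premise can still have u false, so O(u) is not derivable.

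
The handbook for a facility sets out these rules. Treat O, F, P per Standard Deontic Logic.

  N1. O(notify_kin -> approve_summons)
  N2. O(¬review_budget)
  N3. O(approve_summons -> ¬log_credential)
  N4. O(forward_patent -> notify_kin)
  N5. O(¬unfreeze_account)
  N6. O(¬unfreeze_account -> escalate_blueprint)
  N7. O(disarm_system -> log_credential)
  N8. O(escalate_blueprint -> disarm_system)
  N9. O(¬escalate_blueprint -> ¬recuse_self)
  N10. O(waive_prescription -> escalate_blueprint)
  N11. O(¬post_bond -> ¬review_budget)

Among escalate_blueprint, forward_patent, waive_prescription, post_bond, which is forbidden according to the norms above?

Premise 5 gives O(¬unfreeze_account).
From O(¬unfreeze_account) and premise 6, O(¬unfreeze_account -> escalate_blueprint), we obtain O(escalate_blueprint).
With premise 8, O(escalate_blueprint -> disarm_system), the K-axiom yields O(disarm_system).
Premise 7 is O(disarm_system -> log_credential); since O(disarm_system), deontic closure gives O(log_credential).
Premise 3 is O(approve_summons -> ¬log_credential); contrapositively O(log_credential -> ¬approve_summons). Since O(log_credential) holds, K gives O(¬approve_summons).
Premise 1 is O(notify_kin -> approve_summons); contrapositively O(¬approve_summons -> ¬notify_kin). Since O(¬approve_summons) holds, K gives O(¬notify_kin).
Premise 4 is O(forward_patent -> notify_kin); contrapositively O(¬notify_kin -> ¬forward_patent). Since O(¬notify_kin) holds, K gives O(¬forward_patent).
So O(¬forward_patent) holds, i.e. forward_patent is forbidden. None of the other listed options is forbidden under the premises.

forward_patent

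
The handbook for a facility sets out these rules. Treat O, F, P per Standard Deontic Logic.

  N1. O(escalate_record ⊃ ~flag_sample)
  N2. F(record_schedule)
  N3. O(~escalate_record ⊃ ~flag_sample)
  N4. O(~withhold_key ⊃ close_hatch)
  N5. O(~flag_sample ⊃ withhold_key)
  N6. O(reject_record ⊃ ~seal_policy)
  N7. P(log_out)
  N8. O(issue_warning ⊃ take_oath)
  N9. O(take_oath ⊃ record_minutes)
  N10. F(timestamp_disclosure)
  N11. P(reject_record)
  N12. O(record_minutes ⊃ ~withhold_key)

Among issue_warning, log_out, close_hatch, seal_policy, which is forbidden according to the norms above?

Premises 1 and 3 cover both cases: O(escalate_record ⊃ ~flag_sample) and O(~escalate_record ⊃ ~flag_sample). Since escalate_record ∨ ~escalate_record is a tautology, O(~flag_sample) follows.
Applying K to premise 5 (O(~flag_sample ⊃ withhold_key)) and O(~flag_sample) yields O(withhold_key).
Premise 12, O(record_minutes ⊃ ~withhold_key), contraposes to O(withhold_key ⊃ ~record_minutes); with O(withhold_key) we get O(~record_minutes).
The contrapositive of premise 9 (O(take_oath ⊃ record_minutes)) is O(~record_minutes ⊃ ~take_oath), and O(~record_minutes) is already established, so O(~take_oath).
Premise 8 is O(issue_warning ⊃ take_oath); contrapositively O(~take_oath ⊃ ~issue_warning). Since O(~take_oath) holds, K gives O(~issue_warning).
So O(~issue_warning) holds, i.e. issue_warning is forbidden. None of the other listed options is forbidden under the premises.

issue_warning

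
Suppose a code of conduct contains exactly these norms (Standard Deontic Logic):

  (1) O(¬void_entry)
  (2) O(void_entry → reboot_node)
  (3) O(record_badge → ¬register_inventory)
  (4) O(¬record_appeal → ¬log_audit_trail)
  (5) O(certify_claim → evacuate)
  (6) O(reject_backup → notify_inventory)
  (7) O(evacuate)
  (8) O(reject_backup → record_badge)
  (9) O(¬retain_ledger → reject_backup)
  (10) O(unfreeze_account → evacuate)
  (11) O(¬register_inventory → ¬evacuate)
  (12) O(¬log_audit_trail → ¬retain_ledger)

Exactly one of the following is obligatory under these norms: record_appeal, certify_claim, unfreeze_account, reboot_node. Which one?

From premise 7 we have O(evacuate).
Premise 11, O(¬register_inventory → ¬evacuate), contraposes to O(evacuate → register_inventory); with O(evacuate) we get O(register_inventory).
Premise 3, O(record_badge → ¬register_inventory), contraposes to O(register_inventory → ¬record_badge); with O(register_inventory) we get O(¬record_badge).
Premise 8, O(reject_backup → record_badge), contraposes to O(¬record_badge → ¬reject_backup); with O(¬record_badge) we get O(¬reject_backup).
The contrapositive of premise 9 (O(¬retain_ledger → reject_backup)) is O(¬reject_backup → retain_ledger), and O(¬reject_backup) is already established, so O(retain_ledger).
Premise 12 is O(¬log_audit_trail → ¬retain_ledger); contrapositively O(retain_ledger → log_audit_trail). Since O(retain_ledger) holds, K gives O(log_audit_trail).
Premise 4, O(¬record_appeal → ¬log_audit_trail), contraposes to O(log_audit_trail → record_appeal); with O(log_audit_trail) we get O(record_appeal).
So O(record_appeal) holds — record_appeal is obligatory. None of the other listed options is made obligatory by any chain of premises.

record_appeal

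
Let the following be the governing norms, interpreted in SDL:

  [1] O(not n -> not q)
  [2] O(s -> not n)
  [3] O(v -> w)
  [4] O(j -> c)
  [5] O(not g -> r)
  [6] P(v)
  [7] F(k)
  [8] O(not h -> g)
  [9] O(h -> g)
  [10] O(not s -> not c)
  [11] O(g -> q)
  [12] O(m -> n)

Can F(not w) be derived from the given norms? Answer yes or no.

No

Premise 3 is O(v -> w), but O(v) is not derivable from the premises (the permission P(v) asserts only not O(not v), not O(v)), so it does not yield O(w).
No other premise forces O(w). An ideal world satisfying every premise can still have not w true, so F(not w) is not derivable.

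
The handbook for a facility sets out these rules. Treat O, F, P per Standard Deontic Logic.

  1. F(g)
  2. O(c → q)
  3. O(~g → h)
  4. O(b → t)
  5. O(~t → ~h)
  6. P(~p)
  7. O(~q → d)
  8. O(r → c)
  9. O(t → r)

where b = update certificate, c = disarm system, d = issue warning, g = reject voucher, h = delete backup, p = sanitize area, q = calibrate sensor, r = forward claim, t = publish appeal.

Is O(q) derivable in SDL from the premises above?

F(g) at premise 1 means O(~g).
From O(~g) and premise 3, O(~g → h), we obtain O(h).
Premise 5, O(~t → ~h), contraposes to O(h → t); with O(h) we get O(t).
Applying K to premise 9 (O(t → r)) and O(t) yields O(r).
From O(r) and premise 8, O(r → c), we obtain O(c).
Premise 2 is O(c → q); since O(c), deontic closure gives O(q).
Premises 4, 6, 7 do not contribute to this derivation.
So O(q) follows.

Yes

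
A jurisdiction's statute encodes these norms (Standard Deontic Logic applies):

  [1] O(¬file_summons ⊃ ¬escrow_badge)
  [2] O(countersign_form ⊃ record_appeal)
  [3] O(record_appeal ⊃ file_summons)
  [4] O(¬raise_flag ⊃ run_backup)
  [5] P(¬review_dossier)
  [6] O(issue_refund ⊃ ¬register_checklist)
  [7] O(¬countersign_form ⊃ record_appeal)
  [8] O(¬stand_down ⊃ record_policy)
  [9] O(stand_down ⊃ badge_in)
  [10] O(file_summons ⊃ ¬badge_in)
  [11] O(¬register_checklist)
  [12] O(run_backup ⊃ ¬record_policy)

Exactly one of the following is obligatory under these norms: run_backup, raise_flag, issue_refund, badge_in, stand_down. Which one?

By case analysis on countersign_form: premise 2 gives O(countersign_form ⊃ record_appeal) and premise 7 gives O(¬countersign_form ⊃ record_appeal), so O(record_appeal) either way.
From O(record_appeal) and premise 3, O(record_appeal ⊃ file_summons), we obtain O(file_summons).
With premise 10, O(file_summons ⊃ ¬badge_in), the K-axiom yields O(¬badge_in).
Premise 9, O(stand_down ⊃ badge_in), contraposes to O(¬badge_in ⊃ ¬stand_down); with O(¬badge_in) we get O(¬stand_down).
With premise 8, O(¬stand_down ⊃ record_policy), the K-axiom yields O(record_policy).
Premise 12, O(run_backup ⊃ ¬record_policy), contraposes to O(record_policy ⊃ ¬run_backup); with O(record_policy) we get O(¬run_backup).
Premise 4, O(¬raise_flag ⊃ run_backup), contraposes to O(¬run_backup ⊃ raise_flag); with O(¬run_backup) we get O(raise_flag).
So O(raise_flag) holds — raise_flag is obligatory. None of the other listed options is made obligatory by any chain of premises.

raise_flag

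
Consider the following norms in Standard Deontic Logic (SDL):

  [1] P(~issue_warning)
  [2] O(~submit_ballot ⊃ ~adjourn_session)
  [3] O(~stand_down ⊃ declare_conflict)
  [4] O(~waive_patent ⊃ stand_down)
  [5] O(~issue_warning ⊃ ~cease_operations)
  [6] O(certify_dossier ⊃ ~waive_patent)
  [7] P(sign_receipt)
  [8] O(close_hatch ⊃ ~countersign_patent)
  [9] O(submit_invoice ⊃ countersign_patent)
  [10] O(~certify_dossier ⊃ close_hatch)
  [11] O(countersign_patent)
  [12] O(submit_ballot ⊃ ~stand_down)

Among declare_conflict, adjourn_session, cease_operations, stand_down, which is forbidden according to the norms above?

adjourn_session

Premise 11 states O(countersign_patent) outright.
The contrapositive of premise 8 (O(close_hatch ⊃ ~countersign_patent)) is O(countersign_patent ⊃ ~close_hatch), and O(countersign_patent) is already established, so O(~close_hatch).
The contrapositive of premise 10 (O(~certify_dossier ⊃ close_hatch)) is O(~close_hatch ⊃ certify_dossier), and O(~close_hatch) is already established, so O(certify_dossier).
Applying K to premise 6 (O(certify_dossier ⊃ ~waive_patent)) and O(certify_dossier) yields O(~waive_patent).
With premise 4, O(~waive_patent ⊃ stand_down), the K-axiom yields O(stand_down).
The contrapositive of premise 12 (O(submit_ballot ⊃ ~stand_down)) is O(stand_down ⊃ ~submit_ballot), and O(stand_down) is already established, so O(~submit_ballot).
From O(~submit_ballot) and premise 2, O(~submit_ballot ⊃ ~adjourn_session), we obtain O(~adjourn_session).
So O(~adjourn_session) holds, i.e. adjourn_session is forbidden. None of the other listed options is forbidden under the premises.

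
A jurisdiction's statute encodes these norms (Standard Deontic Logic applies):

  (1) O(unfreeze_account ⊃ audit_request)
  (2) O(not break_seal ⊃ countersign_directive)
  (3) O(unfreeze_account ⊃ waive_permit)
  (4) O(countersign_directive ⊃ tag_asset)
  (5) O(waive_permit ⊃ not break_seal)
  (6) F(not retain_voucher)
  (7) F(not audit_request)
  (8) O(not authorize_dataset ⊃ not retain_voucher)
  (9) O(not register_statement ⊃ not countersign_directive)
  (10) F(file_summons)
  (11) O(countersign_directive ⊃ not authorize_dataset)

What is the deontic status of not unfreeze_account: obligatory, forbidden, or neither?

F(not retain_voucher) at premise 6 means O(retain_voucher).
The contrapositive of premise 8 (O(not authorize_dataset ⊃ not retain_voucher)) is O(retain_voucher ⊃ authorize_dataset), and O(retain_voucher) is already established, so O(authorize_dataset).
The contrapositive of premise 11 (O(countersign_directive ⊃ not authorize_dataset)) is O(authorize_dataset ⊃ not countersign_directive), and O(authorize_dataset) is already established, so O(not countersign_directive).
The contrapositive of premise 2 (O(not break_seal ⊃ countersign_directive)) is O(not countersign_directive ⊃ break_seal), and O(not countersign_directive) is already established, so O(break_seal).
Premise 5 is O(waive_permit ⊃ not break_seal); contrapositively O(break_seal ⊃ not waive_permit). Since O(break_seal) holds, K gives O(not waive_permit).
Premise 3 is O(unfreeze_account ⊃ waive_permit); contrapositively O(not waive_permit ⊃ not unfreeze_account). Since O(not waive_permit) holds, K gives O(not unfreeze_account).
Premises 1, 4, 7, 9, 10 do not contribute to this derivation.
Hence not unfreeze_account is obligatory.

Obligatory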